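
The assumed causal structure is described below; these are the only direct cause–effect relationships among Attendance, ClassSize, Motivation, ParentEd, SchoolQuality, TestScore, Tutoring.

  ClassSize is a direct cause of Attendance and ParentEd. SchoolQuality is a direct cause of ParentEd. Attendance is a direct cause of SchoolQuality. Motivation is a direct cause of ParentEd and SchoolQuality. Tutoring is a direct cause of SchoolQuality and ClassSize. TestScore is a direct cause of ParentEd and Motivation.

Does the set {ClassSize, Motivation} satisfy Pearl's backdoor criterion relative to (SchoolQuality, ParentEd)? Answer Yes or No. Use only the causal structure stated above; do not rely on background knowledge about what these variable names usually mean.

Backdoor paths from SchoolQuality to ParentEd (paths whose first edge points into SchoolQuality):
  P1: SchoolQuality <- Tutoring -> ClassSize -> ParentEd
  P2: SchoolQuality <- Attendance <- ClassSize -> ParentEd
  P3: SchoolQuality <- Motivation <- TestScore -> ParentEd
  P4: SchoolQuality <- Motivation -> ParentEd
Condition 1 (no descendant of SchoolQuality in the set): holds — descendants of SchoolQuality are {ParentEd}; none are in {ClassSize, Motivation}.
Condition 2 (every backdoor path blocked by {ClassSize, Motivation}):
  P1: blocked at chain node ClassSize ∈ conditioning set.
  P2: blocked at fork node ClassSize ∈ conditioning set.
  P3: blocked at chain node Motivation ∈ conditioning set.
  P4: blocked at fork node Motivation ∈ conditioning set.
{ClassSize, Motivation} satisfies the backdoor criterion.

Yes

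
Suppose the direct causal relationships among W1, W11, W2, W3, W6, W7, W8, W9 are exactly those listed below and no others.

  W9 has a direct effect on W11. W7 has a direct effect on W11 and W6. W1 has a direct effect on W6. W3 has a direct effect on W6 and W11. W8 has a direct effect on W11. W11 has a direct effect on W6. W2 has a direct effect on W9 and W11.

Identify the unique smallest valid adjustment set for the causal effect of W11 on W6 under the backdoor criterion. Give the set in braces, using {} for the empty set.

Variables eligible for adjustment (non-descendants of W11, excluding W11 and W6): {W1, W2, W3, W7, W8, W9}.
Backdoor paths from W11 to W6:
  P1: W11 <- W7 -> W6
  P2: W11 <- W3 -> W6
The empty set is not sufficient: P1 (W11 <- W7 -> W6) has no collider blocking it and no conditioned non-collider, so it is open.
Try {W3, W7}:
  P1: blocked at fork node W7 ∈ conditioning set.
  P2: blocked at fork node W3 ∈ conditioning set.
{W3, W7} contains no descendant of W11 and blocks every backdoor path.
Every element of {W3, W7} is needed (dropping W3 leaves P2 open; dropping W7 leaves P1 open), so no proper subset is valid.
Among all size-2 subsets of the eligible variables, only {W3, W7} blocks every backdoor path, so it is the unique smallest valid adjustment set.

{W3, W7}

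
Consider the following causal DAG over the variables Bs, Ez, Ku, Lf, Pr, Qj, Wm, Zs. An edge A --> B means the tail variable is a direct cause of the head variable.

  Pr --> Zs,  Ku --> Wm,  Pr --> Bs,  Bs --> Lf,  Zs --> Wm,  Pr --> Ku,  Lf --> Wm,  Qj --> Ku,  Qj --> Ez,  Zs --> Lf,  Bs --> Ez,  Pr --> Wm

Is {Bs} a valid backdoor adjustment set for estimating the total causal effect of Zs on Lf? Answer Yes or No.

Backdoor paths from Zs to Lf (paths whose first edge points into Zs):
  P1: Zs <- Pr -> Ku <- Qj -> Ez <- Bs -> Lf
  P2: Zs <- Pr -> Ku -> Wm <- Lf
  P3: Zs <- Pr -> Bs -> Ez <- Qj -> Ku -> Wm <- Lf
  P4: Zs <- Pr -> Bs -> Lf
  P5: Zs <- Pr -> Wm <- Ku <- Qj -> Ez <- Bs -> Lf
  P6: Zs <- Pr -> Wm <- Lf
Condition 1 (no descendant of Zs in the set): holds — descendants of Zs are {Lf, Wm}; none are in {Bs}.
Condition 2 (every backdoor path blocked by {Bs}):
  P1: blocked at collider Ku (neither it nor any descendant is in the conditioning set).
  P2: blocked at collider Wm (neither it nor any descendant is in the conditioning set).
  P3: blocked at chain node Bs ∈ conditioning set.
  P4: blocked at chain node Bs ∈ conditioning set.
  P5: blocked at collider Wm (neither it nor any descendant is in the conditioning set).
  P6: blocked at collider Wm (neither it nor any descendant is in the conditioning set).
{Bs} satisfies the backdoor criterion.

Yes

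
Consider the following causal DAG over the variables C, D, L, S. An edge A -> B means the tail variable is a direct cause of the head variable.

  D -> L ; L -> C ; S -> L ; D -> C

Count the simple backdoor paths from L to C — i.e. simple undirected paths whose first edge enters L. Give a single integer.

A backdoor path from L to C is any simple undirected path whose first edge points into L (i.e. leaves L via a parent).
Parents of L: {D, S}.
Enumerating:
  P1: L <- D -> C
That exhausts the simple backdoor paths. Count: 1.

1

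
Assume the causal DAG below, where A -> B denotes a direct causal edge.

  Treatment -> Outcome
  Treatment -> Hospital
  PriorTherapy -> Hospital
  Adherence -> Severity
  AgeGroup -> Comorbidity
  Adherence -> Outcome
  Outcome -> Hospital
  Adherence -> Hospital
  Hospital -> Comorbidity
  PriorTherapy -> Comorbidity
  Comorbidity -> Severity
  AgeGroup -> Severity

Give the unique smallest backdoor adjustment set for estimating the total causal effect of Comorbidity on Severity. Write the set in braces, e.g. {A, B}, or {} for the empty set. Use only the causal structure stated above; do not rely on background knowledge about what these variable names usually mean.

Variables eligible for adjustment (non-descendants of Comorbidity, excluding Comorbidity and Severity): {Adherence, AgeGroup, Hospital, Outcome, PriorTherapy, Treatment}.
Backdoor paths from Comorbidity to Severity:
  P1: Comorbidity <- PriorTherapy -> Hospital <- Adherence -> Severity
  P2: Comorbidity <- PriorTherapy -> Hospital <- Treatment -> Outcome <- Adherence -> Severity
  P3: Comorbidity <- PriorTherapy -> Hospital <- Outcome <- Adherence -> Severity
  P4: Comorbidity <- Hospital <- Adherence -> Severity
  P5: Comorbidity <- Hospital <- Treatment -> Outcome <- Adherence -> Severity
  P6: Comorbidity <- Hospital <- Outcome <- Adherence -> Severity
  P7: Comorbidity <- AgeGroup -> Severity
The empty set is not sufficient: P4 (Comorbidity <- Hospital <- Adherence -> Severity) has no collider blocking it and no conditioned non-collider, so it is open.
Try {Adherence, AgeGroup}:
  P1: blocked at collider Hospital (neither it nor any descendant is in the conditioning set).
  P2: blocked at collider Hospital (neither it nor any descendant is in the conditioning set).
  P3: blocked at collider Hospital (neither it nor any descendant is in the conditioning set).
  P4: blocked at fork node Adherence ∈ conditioning set.
  P5: blocked at collider Outcome (neither it nor any descendant is in the conditioning set).
  P6: blocked at fork node Adherence ∈ conditioning set.
  P7: blocked at fork node AgeGroup ∈ conditioning set.
{Adherence, AgeGroup} contains no descendant of Comorbidity and blocks every backdoor path.
Every element of {Adherence, AgeGroup} is needed (dropping Adherence leaves P4 open; dropping AgeGroup leaves P7 open), so no proper subset is valid.
Among all size-2 subsets of the eligible variables, only {Adherence, AgeGroup} blocks every backdoor path, so it is the unique smallest valid adjustment set.

{Adherence, AgeGroup}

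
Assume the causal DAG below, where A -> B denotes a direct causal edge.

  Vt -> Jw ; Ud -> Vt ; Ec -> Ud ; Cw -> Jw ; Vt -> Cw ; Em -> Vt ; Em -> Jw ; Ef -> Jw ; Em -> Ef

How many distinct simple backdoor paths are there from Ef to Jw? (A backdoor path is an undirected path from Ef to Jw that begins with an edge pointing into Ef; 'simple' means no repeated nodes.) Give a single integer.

3

A backdoor path from Ef to Jw is any simple undirected path whose first edge points into Ef (i.e. leaves Ef via a parent).
Parents of Ef: {Em}.
Enumerating:
  P1: Ef <- Em -> Vt -> Cw -> Jw
  P2: Ef <- Em -> Vt -> Jw
  P3: Ef <- Em -> Jw
That exhausts the simple backdoor paths. Count: 3.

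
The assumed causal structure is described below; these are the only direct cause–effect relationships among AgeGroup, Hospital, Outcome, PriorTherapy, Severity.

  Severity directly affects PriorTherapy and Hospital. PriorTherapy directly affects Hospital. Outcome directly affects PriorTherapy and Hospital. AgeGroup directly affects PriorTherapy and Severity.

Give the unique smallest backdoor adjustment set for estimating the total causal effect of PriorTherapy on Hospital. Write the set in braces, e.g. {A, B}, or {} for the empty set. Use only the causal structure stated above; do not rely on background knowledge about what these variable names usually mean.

Variables eligible for adjustment (non-descendants of PriorTherapy, excluding PriorTherapy and Hospital): {AgeGroup, Outcome, Severity}.
Backdoor paths from PriorTherapy to Hospital:
  P1: PriorTherapy <- AgeGroup -> Severity -> Hospital
  P2: PriorTherapy <- Outcome -> Hospital
  P3: PriorTherapy <- Severity -> Hospital
The empty set is not sufficient: P1 (PriorTherapy <- AgeGroup -> Severity -> Hospital) has no collider blocking it and no conditioned non-collider, so it is open.
Try {Outcome, Severity}:
  P1: blocked at chain node Severity ∈ conditioning set.
  P2: blocked at fork node Outcome ∈ conditioning set.
  P3: blocked at fork node Severity ∈ conditioning set.
{Outcome, Severity} contains no descendant of PriorTherapy and blocks every backdoor path.
Every element of {Outcome, Severity} is needed (dropping Outcome leaves P2 open; dropping Severity leaves P1 open), so no proper subset is valid.
Among all size-2 subsets of the eligible variables, only {Outcome, Severity} blocks every backdoor path, so it is the unique smallest valid adjustment set.

{Outcome, Severity}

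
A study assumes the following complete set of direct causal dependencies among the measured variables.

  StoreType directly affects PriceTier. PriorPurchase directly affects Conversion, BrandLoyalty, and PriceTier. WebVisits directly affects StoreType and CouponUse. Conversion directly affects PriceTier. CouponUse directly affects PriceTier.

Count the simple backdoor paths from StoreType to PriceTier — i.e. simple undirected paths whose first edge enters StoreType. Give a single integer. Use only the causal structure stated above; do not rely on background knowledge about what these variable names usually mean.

1

A backdoor path from StoreType to PriceTier is any simple undirected path whose first edge points into StoreType (i.e. leaves StoreType via a parent).
Parents of StoreType: {WebVisits}.
Enumerating:
  P1: StoreType <- WebVisits -> CouponUse -> PriceTier
That exhausts the simple backdoor paths. Count: 1.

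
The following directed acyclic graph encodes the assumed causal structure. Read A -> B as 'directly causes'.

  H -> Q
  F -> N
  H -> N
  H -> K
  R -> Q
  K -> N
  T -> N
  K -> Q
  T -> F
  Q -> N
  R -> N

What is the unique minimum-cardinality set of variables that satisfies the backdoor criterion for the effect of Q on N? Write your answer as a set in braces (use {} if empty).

{H, K, R}

Variables eligible for adjustment (non-descendants of Q, excluding Q and N): {F, H, K, R, T}.
Backdoor paths from Q to N:
  P1: Q <- H -> K -> N
  P2: Q <- H -> N
  P3: Q <- R -> N
  P4: Q <- K <- H -> N
  P5: Q <- K -> N
The empty set is not sufficient: P1 (Q <- H -> K -> N) has no collider blocking it and no conditioned non-collider, so it is open.
Try {H, K, R}:
  P1: blocked at fork node H ∈ conditioning set.
  P2: blocked at fork node H ∈ conditioning set.
  P3: blocked at fork node R ∈ conditioning set.
  P4: blocked at chain node K ∈ conditioning set.
  P5: blocked at fork node K ∈ conditioning set.
{H, K, R} contains no descendant of Q and blocks every backdoor path.
Every element of {H, K, R} is needed (dropping H leaves P2 open; dropping K leaves P5 open; dropping R leaves P3 open), so no proper subset is valid.
Among all size-3 subsets of the eligible variables, only {H, K, R} blocks every backdoor path, so it is the unique smallest valid adjustment set.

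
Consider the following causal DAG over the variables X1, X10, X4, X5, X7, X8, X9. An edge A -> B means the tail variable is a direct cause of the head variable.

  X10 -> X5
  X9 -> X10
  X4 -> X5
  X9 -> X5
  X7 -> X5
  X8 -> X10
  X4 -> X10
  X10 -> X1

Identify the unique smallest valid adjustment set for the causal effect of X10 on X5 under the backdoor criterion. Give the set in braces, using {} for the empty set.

Variables eligible for adjustment (non-descendants of X10, excluding X10 and X5): {X4, X7, X8, X9}.
Backdoor paths from X10 to X5:
  P1: X10 <- X9 -> X5
  P2: X10 <- X4 -> X5
The empty set is not sufficient: P1 (X10 <- X9 -> X5) has no collider blocking it and no conditioned non-collider, so it is open.
Try {X4, X9}:
  P1: blocked at fork node X9 ∈ conditioning set.
  P2: blocked at fork node X4 ∈ conditioning set.
{X4, X9} contains no descendant of X10 and blocks every backdoor path.
Every element of {X4, X9} is needed (dropping X4 leaves P2 open; dropping X9 leaves P1 open), so no proper subset is valid.
Among all size-2 subsets of the eligible variables, only {X4, X9} blocks every backdoor path, so it is the unique smallest valid adjustment set.

{X4, X9}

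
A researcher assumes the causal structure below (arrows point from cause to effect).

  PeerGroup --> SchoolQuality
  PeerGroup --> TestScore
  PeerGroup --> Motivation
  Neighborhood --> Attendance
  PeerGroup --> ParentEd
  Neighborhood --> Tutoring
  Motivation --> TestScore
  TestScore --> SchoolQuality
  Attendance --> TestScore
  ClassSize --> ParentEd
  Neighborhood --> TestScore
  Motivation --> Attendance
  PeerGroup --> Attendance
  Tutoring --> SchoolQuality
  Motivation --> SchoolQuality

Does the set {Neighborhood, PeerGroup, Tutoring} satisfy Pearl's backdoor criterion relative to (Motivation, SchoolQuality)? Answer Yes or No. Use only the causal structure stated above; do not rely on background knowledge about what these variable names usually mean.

Yes

Backdoor paths from Motivation to SchoolQuality (paths whose first edge points into Motivation):
  P1: Motivation <- PeerGroup -> Attendance <- Neighborhood -> Tutoring -> SchoolQuality
  P2: Motivation <- PeerGroup -> Attendance <- Neighborhood -> TestScore -> SchoolQuality
  P3: Motivation <- PeerGroup -> Attendance -> TestScore <- Neighborhood -> Tutoring -> SchoolQuality
  P4: Motivation <- PeerGroup -> Attendance -> TestScore -> SchoolQuality
  P5: Motivation <- PeerGroup -> TestScore <- Neighborhood -> Tutoring -> SchoolQuality
  P6: Motivation <- PeerGroup -> TestScore <- Attendance <- Neighborhood -> Tutoring -> SchoolQuality
  P7: Motivation <- PeerGroup -> TestScore -> SchoolQuality
  P8: Motivation <- PeerGroup -> SchoolQuality
Condition 1 (no descendant of Motivation in the set): holds — descendants of Motivation are {Attendance, SchoolQuality, TestScore}; none are in {Neighborhood, PeerGroup, Tutoring}.
Condition 2 (every backdoor path blocked by {Neighborhood, PeerGroup, Tutoring}):
  P1: blocked at fork node PeerGroup ∈ conditioning set.
  P2: blocked at fork node PeerGroup ∈ conditioning set.
  P3: blocked at fork node PeerGroup ∈ conditioning set.
  P4: blocked at fork node PeerGroup ∈ conditioning set.
  P5: blocked at fork node PeerGroup ∈ conditioning set.
  P6: blocked at fork node PeerGroup ∈ conditioning set.
  P7: blocked at fork node PeerGroup ∈ conditioning set.
  P8: blocked at fork node PeerGroup ∈ conditioning set.
{Neighborhood, PeerGroup, Tutoring} satisfies the backdoor criterion.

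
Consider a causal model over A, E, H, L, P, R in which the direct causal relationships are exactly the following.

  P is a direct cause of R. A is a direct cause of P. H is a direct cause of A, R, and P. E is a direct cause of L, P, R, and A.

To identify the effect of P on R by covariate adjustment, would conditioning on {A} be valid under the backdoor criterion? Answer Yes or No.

No

Backdoor paths from P to R (paths whose first edge points into P):
  P1: P <- E -> A <- H -> R
  P2: P <- E -> R
  P3: P <- H -> A <- E -> R
  P4: P <- H -> R
  P5: P <- A <- E -> R
  P6: P <- A <- H -> R
Condition 1 (no descendant of P in the set): holds — descendants of P are {R}; none are in {A}.
Condition 2 (every backdoor path blocked by {A}):
  P1: open — collider(s) A are conditioned on (or have a conditioned descendant) and no non-collider on the path is in the set.
  P2: open — no interior node is in the conditioning set.
  P3: open — collider(s) A are conditioned on (or have a conditioned descendant) and no non-collider on the path is in the set.
  P4: open — no interior node is in the conditioning set.
  P5: blocked at chain node A ∈ conditioning set.
  P6: blocked at chain node A ∈ conditioning set.
{A} does not satisfy the backdoor criterion.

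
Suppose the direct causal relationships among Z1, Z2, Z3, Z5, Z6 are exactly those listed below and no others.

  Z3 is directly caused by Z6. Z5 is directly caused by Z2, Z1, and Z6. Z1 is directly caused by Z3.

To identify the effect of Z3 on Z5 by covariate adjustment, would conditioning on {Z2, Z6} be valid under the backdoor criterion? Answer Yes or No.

Yes

Backdoor paths from Z3 to Z5 (paths whose first edge points into Z3):
  P1: Z3 <- Z6 -> Z5
Condition 1 (no descendant of Z3 in the set): holds — descendants of Z3 are {Z1, Z5}; none are in {Z2, Z6}.
Condition 2 (every backdoor path blocked by {Z2, Z6}):
  P1: blocked at fork node Z6 ∈ conditioning set.
{Z2, Z6} satisfies the backdoor criterion.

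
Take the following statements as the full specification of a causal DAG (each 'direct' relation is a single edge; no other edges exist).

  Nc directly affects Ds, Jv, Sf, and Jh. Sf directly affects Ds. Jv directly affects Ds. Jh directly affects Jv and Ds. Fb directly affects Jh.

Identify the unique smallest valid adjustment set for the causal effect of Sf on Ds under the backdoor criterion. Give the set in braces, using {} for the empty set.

{Nc}

Variables eligible for adjustment (non-descendants of Sf, excluding Sf and Ds): {Fb, Jh, Jv, Nc}.
Backdoor paths from Sf to Ds:
  P1: Sf <- Nc -> Jh -> Jv -> Ds
  P2: Sf <- Nc -> Jh -> Ds
  P3: Sf <- Nc -> Jv <- Jh -> Ds
  P4: Sf <- Nc -> Jv -> Ds
  P5: Sf <- Nc -> Ds
The empty set is not sufficient: P1 (Sf <- Nc -> Jh -> Jv -> Ds) has no collider blocking it and no conditioned non-collider, so it is open.
Try {Nc}:
  P1: blocked at fork node Nc ∈ conditioning set.
  P2: blocked at fork node Nc ∈ conditioning set.
  P3: blocked at fork node Nc ∈ conditioning set.
  P4: blocked at fork node Nc ∈ conditioning set.
  P5: blocked at fork node Nc ∈ conditioning set.
{Nc} contains no descendant of Sf and blocks every backdoor path.
No other singleton works — e.g. {Fb} leaves P1 open — so {Nc} is the unique smallest valid adjustment set.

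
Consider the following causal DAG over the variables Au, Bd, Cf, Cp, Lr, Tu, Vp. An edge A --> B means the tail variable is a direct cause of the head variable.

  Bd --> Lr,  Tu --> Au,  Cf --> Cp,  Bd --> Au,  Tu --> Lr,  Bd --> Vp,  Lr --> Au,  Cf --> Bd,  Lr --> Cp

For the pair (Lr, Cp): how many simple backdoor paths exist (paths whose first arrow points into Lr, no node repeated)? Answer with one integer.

2

A backdoor path from Lr to Cp is any simple undirected path whose first edge points into Lr (i.e. leaves Lr via a parent).
Parents of Lr: {Bd, Tu}.
Enumerating:
  P1: Lr <- Bd <- Cf -> Cp
  P2: Lr <- Tu -> Au <- Bd <- Cf -> Cp
That exhausts the simple backdoor paths. Count: 2.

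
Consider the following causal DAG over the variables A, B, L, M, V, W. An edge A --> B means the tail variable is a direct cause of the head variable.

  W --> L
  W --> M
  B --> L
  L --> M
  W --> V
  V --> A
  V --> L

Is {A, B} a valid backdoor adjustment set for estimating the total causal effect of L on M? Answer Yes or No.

No

Backdoor paths from L to M (paths whose first edge points into L):
  P1: L <- W -> M
  P2: L <- V <- W -> M
Condition 1 (no descendant of L in the set): holds — descendants of L are {M}; none are in {A, B}.
Condition 2 (every backdoor path blocked by {A, B}):
  P1: open — no interior node is in the conditioning set.
  P2: open — no interior node is in the conditioning set.
{A, B} does not satisfy the backdoor criterion.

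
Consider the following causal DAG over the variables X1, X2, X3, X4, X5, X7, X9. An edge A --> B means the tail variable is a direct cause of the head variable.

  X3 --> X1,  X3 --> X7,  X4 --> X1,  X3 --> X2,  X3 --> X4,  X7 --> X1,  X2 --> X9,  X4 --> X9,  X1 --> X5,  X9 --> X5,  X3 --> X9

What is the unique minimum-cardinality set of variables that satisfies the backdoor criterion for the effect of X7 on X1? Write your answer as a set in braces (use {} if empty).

Variables eligible for adjustment (non-descendants of X7, excluding X7 and X1): {X2, X3, X4, X9}.
Backdoor paths from X7 to X1:
  P1: X7 <- X3 -> X4 -> X1
  P2: X7 <- X3 -> X4 -> X9 -> X5 <- X1
  P3: X7 <- X3 -> X2 -> X9 <- X4 -> X1
  P4: X7 <- X3 -> X2 -> X9 -> X5 <- X1
  P5: X7 <- X3 -> X1
  P6: X7 <- X3 -> X9 <- X4 -> X1
  P7: X7 <- X3 -> X9 -> X5 <- X1
The empty set is not sufficient: P1 (X7 <- X3 -> X4 -> X1) has no collider blocking it and no conditioned non-collider, so it is open.
Try {X3}:
  P1: blocked at fork node X3 ∈ conditioning set.
  P2: blocked at fork node X3 ∈ conditioning set.
  P3: blocked at fork node X3 ∈ conditioning set.
  P4: blocked at fork node X3 ∈ conditioning set.
  P5: blocked at fork node X3 ∈ conditioning set.
  P6: blocked at fork node X3 ∈ conditioning set.
  P7: blocked at fork node X3 ∈ conditioning set.
{X3} contains no descendant of X7 and blocks every backdoor path.
No other singleton works — e.g. {X4} leaves P5 open — so {X3} is the unique smallest valid adjustment set.

{X3}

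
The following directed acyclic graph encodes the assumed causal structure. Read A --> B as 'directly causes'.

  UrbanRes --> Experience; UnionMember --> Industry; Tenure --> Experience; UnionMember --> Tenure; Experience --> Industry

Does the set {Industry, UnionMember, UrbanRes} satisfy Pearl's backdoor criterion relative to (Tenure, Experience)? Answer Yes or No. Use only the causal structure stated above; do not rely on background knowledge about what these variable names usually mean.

No

Backdoor paths from Tenure to Experience (paths whose first edge points into Tenure):
  P1: Tenure <- UnionMember -> Industry <- Experience
Condition 1 (no descendant of Tenure in the set): FAILS — Industry is a descendant of Tenure.
Condition 2 (every backdoor path blocked by {Industry, UnionMember, UrbanRes}):
  P1: blocked at fork node UnionMember ∈ conditioning set.
{Industry, UnionMember, UrbanRes} does not satisfy the backdoor criterion.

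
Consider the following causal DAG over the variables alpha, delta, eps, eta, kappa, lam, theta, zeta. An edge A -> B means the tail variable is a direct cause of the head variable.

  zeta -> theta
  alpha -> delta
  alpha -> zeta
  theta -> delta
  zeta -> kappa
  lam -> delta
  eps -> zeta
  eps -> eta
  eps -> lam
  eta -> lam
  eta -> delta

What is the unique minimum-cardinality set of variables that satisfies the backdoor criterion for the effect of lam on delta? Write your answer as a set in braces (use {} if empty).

Variables eligible for adjustment (non-descendants of lam, excluding lam and delta): {alpha, eps, eta, kappa, theta, zeta}.
Backdoor paths from lam to delta:
  P1: lam <- eps -> zeta <- alpha -> delta
  P2: lam <- eps -> zeta -> theta -> delta
  P3: lam <- eps -> eta -> delta
  P4: lam <- eta <- eps -> zeta <- alpha -> delta
  P5: lam <- eta <- eps -> zeta -> theta -> delta
  P6: lam <- eta -> delta
The empty set is not sufficient: P2 (lam <- eps -> zeta -> theta -> delta) has no collider blocking it and no conditioned non-collider, so it is open.
Try {eps, eta}:
  P1: blocked at fork node eps ∈ conditioning set.
  P2: blocked at fork node eps ∈ conditioning set.
  P3: blocked at fork node eps ∈ conditioning set.
  P4: blocked at chain node eta ∈ conditioning set.
  P5: blocked at chain node eta ∈ conditioning set.
  P6: blocked at fork node eta ∈ conditioning set.
{eps, eta} contains no descendant of lam and blocks every backdoor path.
Every element of {eps, eta} is needed (dropping eps leaves P2 open; dropping eta leaves P6 open), so no proper subset is valid.
Among all size-2 subsets of the eligible variables, only {eps, eta} blocks every backdoor path, so it is the unique smallest valid adjustment set.

{eps, eta}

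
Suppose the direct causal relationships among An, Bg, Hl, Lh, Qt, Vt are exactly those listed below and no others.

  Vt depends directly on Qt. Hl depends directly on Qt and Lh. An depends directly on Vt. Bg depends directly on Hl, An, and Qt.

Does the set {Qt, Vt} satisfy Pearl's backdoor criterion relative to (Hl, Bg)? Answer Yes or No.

Backdoor paths from Hl to Bg (paths whose first edge points into Hl):
  P1: Hl <- Qt -> Vt -> An -> Bg
  P2: Hl <- Qt -> Bg
Condition 1 (no descendant of Hl in the set): holds — descendants of Hl are {Bg}; none are in {Qt, Vt}.
Condition 2 (every backdoor path blocked by {Qt, Vt}):
  P1: blocked at fork node Qt ∈ conditioning set.
  P2: blocked at fork node Qt ∈ conditioning set.
{Qt, Vt} satisfies the backdoor criterion.

Yes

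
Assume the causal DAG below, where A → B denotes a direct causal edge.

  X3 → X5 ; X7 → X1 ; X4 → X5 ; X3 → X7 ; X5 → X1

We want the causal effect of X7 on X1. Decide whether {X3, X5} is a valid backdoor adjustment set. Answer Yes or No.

Backdoor paths from X7 to X1 (paths whose first edge points into X7):
  P1: X7 <- X3 -> X5 -> X1
Condition 1 (no descendant of X7 in the set): holds — descendants of X7 are {X1}; none are in {X3, X5}.
Condition 2 (every backdoor path blocked by {X3, X5}):
  P1: blocked at fork node X3 ∈ conditioning set.
{X3, X5} satisfies the backdoor criterion.

Yes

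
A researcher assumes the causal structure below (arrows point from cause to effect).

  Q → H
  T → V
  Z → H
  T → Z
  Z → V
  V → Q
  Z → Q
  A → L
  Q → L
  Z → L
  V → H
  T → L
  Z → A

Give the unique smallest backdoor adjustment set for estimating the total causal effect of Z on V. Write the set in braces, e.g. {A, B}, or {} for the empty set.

Variables eligible for adjustment (non-descendants of Z, excluding Z and V): {T}.
Backdoor paths from Z to V:
  P1: Z <- T -> V
  P2: Z <- T -> L <- Q <- V
  P3: Z <- T -> L <- Q -> H <- V
The empty set is not sufficient: P1 (Z <- T -> V) has no collider blocking it and no conditioned non-collider, so it is open.
Try {T}:
  P1: blocked at fork node T ∈ conditioning set.
  P2: blocked at fork node T ∈ conditioning set.
  P3: blocked at fork node T ∈ conditioning set.
{T} contains no descendant of Z and blocks every backdoor path.
{T} is the unique smallest valid adjustment set.

{T}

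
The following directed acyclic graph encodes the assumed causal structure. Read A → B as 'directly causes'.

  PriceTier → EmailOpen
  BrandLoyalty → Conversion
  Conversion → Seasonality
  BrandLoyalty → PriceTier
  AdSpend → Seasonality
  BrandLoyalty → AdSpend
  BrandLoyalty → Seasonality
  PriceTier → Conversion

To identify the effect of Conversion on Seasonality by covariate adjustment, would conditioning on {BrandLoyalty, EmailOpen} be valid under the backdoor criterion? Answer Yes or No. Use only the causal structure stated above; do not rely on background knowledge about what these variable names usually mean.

Yes

Backdoor paths from Conversion to Seasonality (paths whose first edge points into Conversion):
  P1: Conversion <- BrandLoyalty -> AdSpend -> Seasonality
  P2: Conversion <- BrandLoyalty -> Seasonality
  P3: Conversion <- PriceTier <- BrandLoyalty -> AdSpend -> Seasonality
  P4: Conversion <- PriceTier <- BrandLoyalty -> Seasonality
Condition 1 (no descendant of Conversion in the set): holds — descendants of Conversion are {Seasonality}; none are in {BrandLoyalty, EmailOpen}.
Condition 2 (every backdoor path blocked by {BrandLoyalty, EmailOpen}):
  P1: blocked at fork node BrandLoyalty ∈ conditioning set.
  P2: blocked at fork node BrandLoyalty ∈ conditioning set.
  P3: blocked at fork node BrandLoyalty ∈ conditioning set.
  P4: blocked at fork node BrandLoyalty ∈ conditioning set.
{BrandLoyalty, EmailOpen} satisfies the backdoor criterion.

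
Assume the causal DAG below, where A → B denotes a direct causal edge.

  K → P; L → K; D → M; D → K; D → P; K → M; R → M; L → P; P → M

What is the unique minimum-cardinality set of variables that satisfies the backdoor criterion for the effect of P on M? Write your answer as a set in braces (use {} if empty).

{D, K}

Variables eligible for adjustment (non-descendants of P, excluding P and M): {D, K, L, R}.
Backdoor paths from P to M:
  P1: P <- L -> K <- D -> M
  P2: P <- L -> K -> M
  P3: P <- D -> K -> M
  P4: P <- D -> M
  P5: P <- K <- D -> M
  P6: P <- K -> M
The empty set is not sufficient: P2 (P <- L -> K -> M) has no collider blocking it and no conditioned non-collider, so it is open.
Try {D, K}:
  P1: blocked at fork node D ∈ conditioning set.
  P2: blocked at chain node K ∈ conditioning set.
  P3: blocked at fork node D ∈ conditioning set.
  P4: blocked at fork node D ∈ conditioning set.
  P5: blocked at chain node K ∈ conditioning set.
  P6: blocked at fork node K ∈ conditioning set.
{D, K} contains no descendant of P and blocks every backdoor path.
Every element of {D, K} is needed (dropping D leaves P1 open; dropping K leaves P2 open), so no proper subset is valid.
Among all size-2 subsets of the eligible variables, only {D, K} blocks every backdoor path, so it is the unique smallest valid adjustment set.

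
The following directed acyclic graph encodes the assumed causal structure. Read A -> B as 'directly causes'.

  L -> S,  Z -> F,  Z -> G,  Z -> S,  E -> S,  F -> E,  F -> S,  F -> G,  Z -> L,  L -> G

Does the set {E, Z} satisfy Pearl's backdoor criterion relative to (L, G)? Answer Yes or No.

Yes

Backdoor paths from L to G (paths whose first edge points into L):
  P1: L <- Z -> F -> G
  P2: L <- Z -> G
  P3: L <- Z -> S <- F -> G
  P4: L <- Z -> S <- E <- F -> G
Condition 1 (no descendant of L in the set): holds — descendants of L are {G, S}; none are in {E, Z}.
Condition 2 (every backdoor path blocked by {E, Z}):
  P1: blocked at fork node Z ∈ conditioning set.
  P2: blocked at fork node Z ∈ conditioning set.
  P3: blocked at fork node Z ∈ conditioning set.
  P4: blocked at fork node Z ∈ conditioning set.
{E, Z} satisfies the backdoor criterion.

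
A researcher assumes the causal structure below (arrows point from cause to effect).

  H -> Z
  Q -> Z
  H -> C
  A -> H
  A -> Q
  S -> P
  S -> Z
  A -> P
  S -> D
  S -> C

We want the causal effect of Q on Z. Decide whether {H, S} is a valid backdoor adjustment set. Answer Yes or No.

Yes

Backdoor paths from Q to Z (paths whose first edge points into Q):
  P1: Q <- A -> P <- S -> C <- H -> Z
  P2: Q <- A -> P <- S -> Z
  P3: Q <- A -> H -> C <- S -> Z
  P4: Q <- A -> H -> Z
Condition 1 (no descendant of Q in the set): holds — descendants of Q are {Z}; none are in {H, S}.
Condition 2 (every backdoor path blocked by {H, S}):
  P1: blocked at collider P (neither it nor any descendant is in the conditioning set).
  P2: blocked at collider P (neither it nor any descendant is in the conditioning set).
  P3: blocked at chain node H ∈ conditioning set.
  P4: blocked at chain node H ∈ conditioning set.
{H, S} satisfies the backdoor criterion.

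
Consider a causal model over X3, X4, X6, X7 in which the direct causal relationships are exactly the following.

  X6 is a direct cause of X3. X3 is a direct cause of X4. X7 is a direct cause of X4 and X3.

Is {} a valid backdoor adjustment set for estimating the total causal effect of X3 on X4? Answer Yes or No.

No

Backdoor paths from X3 to X4 (paths whose first edge points into X3):
  P1: X3 <- X7 -> X4
Condition 1 (no descendant of X3 in the set): holds — descendants of X3 are {X4}; none are in {}.
Condition 2 (every backdoor path blocked by {}):
  P1: open — no interior node is in the conditioning set.
{} does not satisfy the backdoor criterion.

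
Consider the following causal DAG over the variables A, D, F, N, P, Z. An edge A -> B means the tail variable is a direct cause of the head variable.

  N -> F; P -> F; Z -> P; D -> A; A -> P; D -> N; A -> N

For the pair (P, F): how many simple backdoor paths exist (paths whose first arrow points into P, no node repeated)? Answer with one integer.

2

A backdoor path from P to F is any simple undirected path whose first edge points into P (i.e. leaves P via a parent).
Parents of P: {A, Z}.
Enumerating:
  P1: P <- A <- D -> N -> F
  P2: P <- A -> N -> F
That exhausts the simple backdoor paths. Count: 2.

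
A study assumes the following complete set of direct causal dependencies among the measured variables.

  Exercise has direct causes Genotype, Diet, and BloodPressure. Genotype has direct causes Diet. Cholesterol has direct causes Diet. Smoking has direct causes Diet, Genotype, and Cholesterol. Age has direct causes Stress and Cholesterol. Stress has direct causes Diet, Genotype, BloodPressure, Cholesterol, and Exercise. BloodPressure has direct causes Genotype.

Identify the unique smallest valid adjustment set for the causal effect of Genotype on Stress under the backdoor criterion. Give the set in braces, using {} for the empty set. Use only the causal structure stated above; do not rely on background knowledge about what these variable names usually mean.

Variables eligible for adjustment (non-descendants of Genotype, excluding Genotype and Stress): {Cholesterol, Diet}.
Backdoor paths from Genotype to Stress:
  P1: Genotype <- Diet -> Cholesterol -> Stress
  P2: Genotype <- Diet -> Cholesterol -> Age <- Stress
  P3: Genotype <- Diet -> Exercise <- BloodPressure -> Stress
  P4: Genotype <- Diet -> Exercise -> Stress
  P5: Genotype <- Diet -> Stress
  P6: Genotype <- Diet -> Smoking <- Cholesterol -> Stress
  P7: Genotype <- Diet -> Smoking <- Cholesterol -> Age <- Stress
The empty set is not sufficient: P1 (Genotype <- Diet -> Cholesterol -> Stress) has no collider blocking it and no conditioned non-collider, so it is open.
Try {Diet}:
  P1: blocked at fork node Diet ∈ conditioning set.
  P2: blocked at fork node Diet ∈ conditioning set.
  P3: blocked at fork node Diet ∈ conditioning set.
  P4: blocked at fork node Diet ∈ conditioning set.
  P5: blocked at fork node Diet ∈ conditioning set.
  P6: blocked at fork node Diet ∈ conditioning set.
  P7: blocked at fork node Diet ∈ conditioning set.
{Diet} contains no descendant of Genotype and blocks every backdoor path.
No other singleton works — e.g. {Cholesterol} leaves P4 open — so {Diet} is the unique smallest valid adjustment set.

{Diet}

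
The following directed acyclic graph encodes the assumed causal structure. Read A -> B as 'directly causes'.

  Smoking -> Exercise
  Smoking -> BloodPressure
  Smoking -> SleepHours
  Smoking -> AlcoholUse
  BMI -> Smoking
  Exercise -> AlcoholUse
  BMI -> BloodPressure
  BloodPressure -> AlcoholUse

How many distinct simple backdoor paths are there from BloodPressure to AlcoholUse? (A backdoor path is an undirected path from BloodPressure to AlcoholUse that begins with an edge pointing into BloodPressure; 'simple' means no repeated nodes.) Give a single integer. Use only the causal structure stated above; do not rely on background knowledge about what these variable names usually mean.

4

A backdoor path from BloodPressure to AlcoholUse is any simple undirected path whose first edge points into BloodPressure (i.e. leaves BloodPressure via a parent).
Parents of BloodPressure: {BMI, Smoking}.
Enumerating:
  P1: BloodPressure <- BMI -> Smoking -> Exercise -> AlcoholUse
  P2: BloodPressure <- BMI -> Smoking -> AlcoholUse
  P3: BloodPressure <- Smoking -> Exercise -> AlcoholUse
  P4: BloodPressure <- Smoking -> AlcoholUse
That exhausts the simple backdoor paths. Count: 4.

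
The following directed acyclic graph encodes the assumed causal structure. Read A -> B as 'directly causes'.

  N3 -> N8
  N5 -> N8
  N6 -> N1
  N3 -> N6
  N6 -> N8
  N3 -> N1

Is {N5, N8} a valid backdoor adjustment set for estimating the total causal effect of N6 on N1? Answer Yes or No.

No

Backdoor paths from N6 to N1 (paths whose first edge points into N6):
  P1: N6 <- N3 -> N1
Condition 1 (no descendant of N6 in the set): FAILS — N8 is a descendant of N6.
Condition 2 (every backdoor path blocked by {N5, N8}):
  P1: open — no interior node is in the conditioning set.
{N5, N8} does not satisfy the backdoor criterion.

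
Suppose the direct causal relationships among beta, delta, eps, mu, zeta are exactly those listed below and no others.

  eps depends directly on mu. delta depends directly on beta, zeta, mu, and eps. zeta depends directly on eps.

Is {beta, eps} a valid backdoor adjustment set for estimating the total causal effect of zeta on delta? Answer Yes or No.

Backdoor paths from zeta to delta (paths whose first edge points into zeta):
  P1: zeta <- eps <- mu -> delta
  P2: zeta <- eps -> delta
Condition 1 (no descendant of zeta in the set): holds — descendants of zeta are {delta}; none are in {beta, eps}.
Condition 2 (every backdoor path blocked by {beta, eps}):
  P1: blocked at chain node eps ∈ conditioning set.
  P2: blocked at fork node eps ∈ conditioning set.
{beta, eps} satisfies the backdoor criterion.

Yes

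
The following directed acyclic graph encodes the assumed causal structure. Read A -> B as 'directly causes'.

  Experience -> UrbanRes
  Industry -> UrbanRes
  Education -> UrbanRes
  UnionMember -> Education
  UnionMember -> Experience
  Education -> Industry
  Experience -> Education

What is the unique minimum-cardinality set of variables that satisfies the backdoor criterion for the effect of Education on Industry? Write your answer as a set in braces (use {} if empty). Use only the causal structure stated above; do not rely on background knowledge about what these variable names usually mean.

Variables eligible for adjustment (non-descendants of Education, excluding Education and Industry): {Experience, UnionMember}.
Backdoor paths from Education to Industry:
  P1: Education <- UnionMember -> Experience -> UrbanRes <- Industry
  P2: Education <- Experience -> UrbanRes <- Industry
Each backdoor path contains an unconditioned collider, so every path is already blocked with the empty conditioning set:
  P1: blocked at collider UrbanRes (neither it nor any descendant is in the conditioning set).
  P2: blocked at collider UrbanRes (neither it nor any descendant is in the conditioning set).
The empty set is therefore the unique smallest valid set.

{}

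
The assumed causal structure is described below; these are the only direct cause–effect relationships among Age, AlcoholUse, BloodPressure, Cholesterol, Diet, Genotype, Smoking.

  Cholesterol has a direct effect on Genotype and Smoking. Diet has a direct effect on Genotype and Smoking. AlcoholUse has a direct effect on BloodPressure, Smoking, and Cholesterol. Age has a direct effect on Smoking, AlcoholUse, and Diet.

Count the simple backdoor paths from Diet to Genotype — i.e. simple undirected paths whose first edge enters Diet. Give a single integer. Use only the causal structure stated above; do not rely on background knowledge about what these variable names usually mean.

A backdoor path from Diet to Genotype is any simple undirected path whose first edge points into Diet (i.e. leaves Diet via a parent).
Parents of Diet: {Age}.
Enumerating:
  P1: Diet <- Age -> AlcoholUse -> Cholesterol -> Genotype
  P2: Diet <- Age -> AlcoholUse -> Smoking <- Cholesterol -> Genotype
  P3: Diet <- Age -> Smoking <- AlcoholUse -> Cholesterol -> Genotype
  P4: Diet <- Age -> Smoking <- Cholesterol -> Genotype
That exhausts the simple backdoor paths. Count: 4.

4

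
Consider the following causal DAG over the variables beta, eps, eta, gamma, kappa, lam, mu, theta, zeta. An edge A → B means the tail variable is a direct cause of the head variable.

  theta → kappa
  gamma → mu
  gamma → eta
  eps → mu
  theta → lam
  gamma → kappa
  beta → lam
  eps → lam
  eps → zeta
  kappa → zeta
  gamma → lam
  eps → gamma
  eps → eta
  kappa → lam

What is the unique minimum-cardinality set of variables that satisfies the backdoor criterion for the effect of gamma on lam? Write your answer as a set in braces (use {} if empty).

{eps}

Variables eligible for adjustment (non-descendants of gamma, excluding gamma and lam): {beta, eps, theta}.
Backdoor paths from gamma to lam:
  P1: gamma <- eps -> zeta <- kappa <- theta -> lam
  P2: gamma <- eps -> zeta <- kappa -> lam
  P3: gamma <- eps -> lam
The empty set is not sufficient: P3 (gamma <- eps -> lam) has no collider blocking it and no conditioned non-collider, so it is open.
Try {eps}:
  P1: blocked at fork node eps ∈ conditioning set.
  P2: blocked at fork node eps ∈ conditioning set.
  P3: blocked at fork node eps ∈ conditioning set.
{eps} contains no descendant of gamma and blocks every backdoor path.
No other singleton works — e.g. {theta} leaves P3 open — so {eps} is the unique smallest valid adjustment set.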